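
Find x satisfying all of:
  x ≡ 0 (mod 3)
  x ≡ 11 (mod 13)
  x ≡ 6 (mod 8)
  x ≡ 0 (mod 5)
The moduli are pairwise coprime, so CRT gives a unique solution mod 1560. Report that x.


Product of moduli M = 3 · 13 · 8 · 5 = 1560.
Merge one congruence at a time:
  Start: x ≡ 0 (mod 3).
  Combine with x ≡ 11 (mod 13); new modulus lcm = 39.
    Write x = 0 + 3·t and substitute into x ≡ 11 (mod 13): 3·t ≡ 11 − 0 = 11 (mod 13).
    The inverse of 3 mod 13 is 9 (since 3·9 = 27 = 2·13 + 1), so t ≡ 9·11 = 99 ≡ 8 (mod 13).
    Then x = 0 + 3·8 = 24, valid modulo lcm(3, 13) = 39: x ≡ 24 (mod 39).
  Combine with x ≡ 6 (mod 8); new modulus lcm = 312.
    Write x = 24 + 39·t and substitute into x ≡ 6 (mod 8): 39·t ≡ 6 − 24 = -18 (mod 8).
    Reduce coefficients mod 8: 7·t ≡ 6 (mod 8).
    The inverse of 7 mod 8 is 7 (since 7·7 = 49 = 6·8 + 1), so t ≡ 7·6 = 42 ≡ 2 (mod 8).
    Then x = 24 + 39·2 = 102, valid modulo lcm(39, 8) = 312: x ≡ 102 (mod 312).
  Combine with x ≡ 0 (mod 5); new modulus lcm = 1560.
    Write x = 102 + 312·t and substitute into x ≡ 0 (mod 5): 312·t ≡ 0 − 102 = -102 (mod 5).
    Reduce coefficients mod 5: 2·t ≡ 3 (mod 5).
    The inverse of 2 mod 5 is 3 (since 2·3 = 6 = 1·5 + 1), so t ≡ 3·3 = 9 ≡ 4 (mod 5).
    Then x = 102 + 312·4 = 1350, valid modulo lcm(312, 5) = 1560: x ≡ 1350 (mod 1560).
Verify against each original: 1350 mod 3 = 0, 1350 mod 13 = 11, 1350 mod 8 = 6, 1350 mod 5 = 0.

x ≡ 1350 (mod 1560).


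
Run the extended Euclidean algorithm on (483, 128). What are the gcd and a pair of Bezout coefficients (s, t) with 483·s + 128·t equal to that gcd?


Euclidean algorithm on (483, 128) — divide until remainder is 0:
  483 = 3 · 128 + 99
  128 = 1 · 99 + 29
  99 = 3 · 29 + 12
  29 = 2 · 12 + 5
  12 = 2 · 5 + 2
  5 = 2 · 2 + 1
  2 = 2 · 1 + 0
gcd(483, 128) = 1.
Track Bezout coefficients alongside the remainders: start with r₀ = 483 = a·1 + b·0 (s = 1, t = 0) and r₁ = 128 = a·0 + b·1 (s = 0, t = 1); each new remainder r_{k+1} = r_{k-1} − q_k·r_k inherits s_{k+1} = s_{k-1} − q_k·s_k, t_{k+1} = t_{k-1} − q_k·t_k, so r_k = a·s_k + b·t_k at every step:
  q = 3: r = 99, s = 1 − 3·0 = 1, t = 0 − 3·1 = -3  (check: 483·1 + 128·(-3) = 99)
  q = 1: r = 29, s = 0 − 1·1 = -1, t = 1 − 1·(-3) = 4  (check: 483·(-1) + 128·4 = 29)
  q = 3: r = 12, s = 1 − 3·(-1) = 4, t = -3 − 3·4 = -15  (check: 483·4 + 128·(-15) = 12)
  q = 2: r = 5, s = -1 − 2·4 = -9, t = 4 − 2·(-15) = 34  (check: 483·(-9) + 128·34 = 5)
  q = 2: r = 2, s = 4 − 2·(-9) = 22, t = -15 − 2·34 = -83  (check: 483·22 + 128·(-83) = 2)
  q = 2: r = 1, s = -9 − 2·22 = -53, t = 34 − 2·(-83) = 200  (check: 483·(-53) + 128·200 = 1)
The row with r = 1 (the gcd) gives the Bezout coefficients s = -53, t = 200.
Result: 483 · (-53) + 128 · (200) = 1.

gcd(483, 128) = 1; s = -53, t = 200 (check: 483·(-53) + 128·200 = 1).


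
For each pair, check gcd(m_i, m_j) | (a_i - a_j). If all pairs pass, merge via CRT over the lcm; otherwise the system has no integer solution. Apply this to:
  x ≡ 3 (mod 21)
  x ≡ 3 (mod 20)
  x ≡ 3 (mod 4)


Moduli 21, 20, 4 are not pairwise coprime, so CRT works modulo lcm(m_i) when all pairwise compatibility conditions hold.
Pairwise compatibility: gcd(m_i, m_j) must divide a_i - a_j for every pair.
Merge one congruence at a time:
  Start: x ≡ 3 (mod 21).
  Combine with x ≡ 3 (mod 20): gcd(21, 20) = 1; 3 - 3 = 0, which IS divisible by 1, so compatible.
    Write x = 3 + 21·t and substitute into x ≡ 3 (mod 20): 21·t ≡ 3 − 3 = 0 (mod 20).
    Reduce coefficients mod 20: 1·t ≡ 0 (mod 20).
    So t ≡ 0 (mod 20).
    Then x = 3 + 21·0 = 3, valid modulo lcm(21, 20) = 420: x ≡ 3 (mod 420).
  Combine with x ≡ 3 (mod 4): gcd(420, 4) = 4; 3 - 3 = 0, which IS divisible by 4, so compatible.
    Write x = 3 + 420·t and substitute into x ≡ 3 (mod 4): 420·t ≡ 3 − 3 = 0 (mod 4).
    Divide the congruence (and modulus) by g = 4: 105·t ≡ 0 (mod 1).
    Modulo 1 every t works; take t = 0.
    Then x = 3 + 420·0 = 3, valid modulo lcm(420, 4) = 420: x ≡ 3 (mod 420).
Verify: 3 mod 21 = 3, 3 mod 20 = 3, 3 mod 4 = 3.

x ≡ 3 (mod 420).


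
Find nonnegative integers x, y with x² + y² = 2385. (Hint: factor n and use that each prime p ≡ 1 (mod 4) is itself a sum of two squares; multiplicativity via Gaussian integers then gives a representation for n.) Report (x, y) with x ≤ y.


Step 1: Factor n = 2385 = 3^2 · 5 · 53.
Step 2: Check the mod-4 condition on each prime factor: 3 ≡ 3 (mod 4), exponent 2 (must be even); 5 ≡ 1 (mod 4), exponent 1; 53 ≡ 1 (mod 4), exponent 1.
All primes ≡ 3 (mod 4) appear to even exponent (or don't appear), so by the two-squares theorem n IS expressible as a sum of two squares.
Step 3: Build a representation. Group n = k² · m with k = 3 and m = 5 · 53 = 265 (a product of primes ≡ 1 (mod 4)); a representation of m scales to one of n via (k·x)² + (k·y)² = k²(x² + y²). Each prime p ≡ 1 (mod 4) is itself a sum of two squares; find a² by testing p − a² for a perfect square:
  5: 5 − 1² = 4 = 2² ⇒ 5 = 1² + 2².
  53: 53 − 1² = 52, 53 − 2² = 49 = 7² ⇒ 53 = 2² + 7².
  Combine using the Brahmagupta–Fibonacci identity (a² + b²)(c² + d²) = (ac − bd)² + (ad + bc)² = (ac + bd)² + (ad − bc)²:
  5 · 53 = 265: from (1² + 2²)(2² + 7²), take (1·2 − 2·7, 1·7 + 2·2) = (2 − 14, 7 + 4) = (-12, 11); dropping signs (only squares matter) gives (12, 11); check 12² + 11² = 144 + 121 = 265 ✓.
  Scale by k = 3: (3·12, 3·11) = (36, 33).
Step 4: Order so x ≤ y and verify: 33² + 36² = 1089 + 1296 = 2385 = n. ✓

n = 2385 = 33² + 36² (one valid representation with x ≤ y).


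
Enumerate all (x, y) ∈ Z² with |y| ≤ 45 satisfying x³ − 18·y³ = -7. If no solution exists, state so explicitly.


The equation is x³ - 18y³ = -7. For fixed y, x³ = 18·y³ − 7, so a solution requires the RHS to be a perfect cube.
Strategy: iterate y from -45 to 45, compute RHS = 18·y³ − 7, and check whether it is a (positive or negative) perfect cube.
Check small values of y:
  y = 0: RHS = -7 is not a perfect cube.
  y = 1: RHS = 11 is not a perfect cube.
  y = -1: RHS = -25 is not a perfect cube.
  y = 2: RHS = 137 is not a perfect cube.
  y = -2: RHS = -151 is not a perfect cube.
  y = 3: RHS = 479 is not a perfect cube.
  y = -3: RHS = -493 is not a perfect cube.
Continuing the search up to |y| = 45 finds no solutions either.
No (x, y) in the scanned range satisfies the equation.

No integer solutions with |y| ≤ 45.


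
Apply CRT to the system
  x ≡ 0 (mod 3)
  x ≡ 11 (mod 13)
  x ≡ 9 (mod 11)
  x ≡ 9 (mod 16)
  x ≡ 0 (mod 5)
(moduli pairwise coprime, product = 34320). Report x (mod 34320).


Product of moduli M = 3 · 13 · 11 · 16 · 5 = 34320.
Merge one congruence at a time:
  Start: x ≡ 0 (mod 3).
  Combine with x ≡ 11 (mod 13); new modulus lcm = 39.
    Write x = 0 + 3·t and substitute into x ≡ 11 (mod 13): 3·t ≡ 11 − 0 = 11 (mod 13).
    The inverse of 3 mod 13 is 9 (since 3·9 = 27 = 2·13 + 1), so t ≡ 9·11 = 99 ≡ 8 (mod 13).
    Then x = 0 + 3·8 = 24, valid modulo lcm(3, 13) = 39: x ≡ 24 (mod 39).
  Combine with x ≡ 9 (mod 11); new modulus lcm = 429.
    Write x = 24 + 39·t and substitute into x ≡ 9 (mod 11): 39·t ≡ 9 − 24 = -15 (mod 11).
    Reduce coefficients mod 11: 6·t ≡ 7 (mod 11).
    The inverse of 6 mod 11 is 2 (since 6·2 = 12 = 1·11 + 1), so t ≡ 2·7 = 14 ≡ 3 (mod 11).
    Then x = 24 + 39·3 = 141, valid modulo lcm(39, 11) = 429: x ≡ 141 (mod 429).
  Combine with x ≡ 9 (mod 16); new modulus lcm = 6864.
    Write x = 141 + 429·t and substitute into x ≡ 9 (mod 16): 429·t ≡ 9 − 141 = -132 (mod 16).
    Reduce coefficients mod 16: 13·t ≡ 12 (mod 16).
    The inverse of 13 mod 16 is 5 (since 13·5 = 65 = 4·16 + 1), so t ≡ 5·12 = 60 ≡ 12 (mod 16).
    Then x = 141 + 429·12 = 5289, valid modulo lcm(429, 16) = 6864: x ≡ 5289 (mod 6864).
  Combine with x ≡ 0 (mod 5); new modulus lcm = 34320.
    Write x = 5289 + 6864·t and substitute into x ≡ 0 (mod 5): 6864·t ≡ 0 − 5289 = -5289 (mod 5).
    Reduce coefficients mod 5: 4·t ≡ 1 (mod 5).
    The inverse of 4 mod 5 is 4 (since 4·4 = 16 = 3·5 + 1), so t ≡ 4·1 = 4 ≡ 4 (mod 5).
    Then x = 5289 + 6864·4 = 32745, valid modulo lcm(6864, 5) = 34320: x ≡ 32745 (mod 34320).
Verify against each original: 32745 mod 3 = 0, 32745 mod 13 = 11, 32745 mod 11 = 9, 32745 mod 16 = 9, 32745 mod 5 = 0.

x ≡ 32745 (mod 34320).


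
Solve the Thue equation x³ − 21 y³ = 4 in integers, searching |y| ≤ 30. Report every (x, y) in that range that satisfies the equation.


The equation is x³ - 21y³ = 4. For fixed y, x³ = 21·y³ + 4, so a solution requires the RHS to be a perfect cube.
Strategy: iterate y from -30 to 30, compute RHS = 21·y³ + 4, and check whether it is a (positive or negative) perfect cube.
Check small values of y:
  y = 0: RHS = 4 is not a perfect cube.
  y = 1: RHS = 25 is not a perfect cube.
  y = -1: RHS = -17 is not a perfect cube.
  y = 2: RHS = 172 is not a perfect cube.
  y = -2: RHS = -164 is not a perfect cube.
  y = 3: RHS = 571 is not a perfect cube.
  y = -3: RHS = -563 is not a perfect cube.
Continuing the search up to |y| = 30 finds no solutions either.
No (x, y) in the scanned range satisfies the equation.

No integer solutions with |y| ≤ 30.


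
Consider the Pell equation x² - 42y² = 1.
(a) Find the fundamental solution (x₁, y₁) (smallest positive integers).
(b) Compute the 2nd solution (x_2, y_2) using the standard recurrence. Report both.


Step 1: Find the fundamental solution (x₁, y₁) of x² - 42y² = 1.
  Expand √42 as a continued fraction. a₀ = ⌊√42⌋ = 6; iterate m_{k+1} = d_k·a_k − m_k, d_{k+1} = (42 − m_{k+1}²)/d_k, a_{k+1} = ⌊(a₀ + m_{k+1})/d_{k+1}⌋ (starting m₀ = 0, d₀ = 1), with convergents p_k = a_k·p_{k-1} + p_{k-2}, q_k = a_k·q_{k-1} + q_{k-2} (p₋₁ = 1, q₋₁ = 0):
  k = 0: a₀ = 6; p₀/q₀ = 6/1; p₀² − 42·q₀² = 36 − 42 = -6.
  k = 1: m = 6, d = 6, a = ⌊(6 + 6)/6⌋ = 2; p/q = (2·6 + 1)/(2·1 + 0) = 13/2; p² − 42·q² = 169 − 168 = 1.
  The first convergent with p² − 42·q² = 1 gives the fundamental solution (x₁, y₁) = (13, 2).
Step 2: Apply the recurrence (x_{n+1}, y_{n+1}) = (x₁x_n + 42y₁y_n, x₁y_n + y₁x_n) repeatedly.
  From (x_1, y_1) = (13, 2): x_2 = 13·13 + 42·2·2 = 337; y_2 = 13·2 + 2·13 = 52.
Step 3: Verify x_2² - 42·y_2² = 113569 - 113568 = 1 (should be 1). ✓

(x_1, y_1) = (13, 2); (x_2, y_2) = (337, 52).


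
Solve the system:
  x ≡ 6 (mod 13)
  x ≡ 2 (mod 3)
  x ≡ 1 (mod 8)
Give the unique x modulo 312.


Moduli 13, 3, 8 are pairwise coprime; by CRT there is a unique solution modulo M = 13 · 3 · 8 = 312.
Solve pairwise, accumulating the modulus:
  Start with x ≡ 6 (mod 13).
  Combine with x ≡ 2 (mod 3): since gcd(13, 3) = 1, we get a unique residue mod 39.
    Write x = 6 + 13·t and substitute into x ≡ 2 (mod 3): 13·t ≡ 2 − 6 = -4 (mod 3).
    Reduce coefficients mod 3: 1·t ≡ 2 (mod 3).
    So t ≡ 2 (mod 3).
    Then x = 6 + 13·2 = 32, valid modulo lcm(13, 3) = 39: x ≡ 32 (mod 39).
  Combine with x ≡ 1 (mod 8): since gcd(39, 8) = 1, we get a unique residue mod 312.
    Write x = 32 + 39·t and substitute into x ≡ 1 (mod 8): 39·t ≡ 1 − 32 = -31 (mod 8).
    Reduce coefficients mod 8: 7·t ≡ 1 (mod 8).
    The inverse of 7 mod 8 is 7 (since 7·7 = 49 = 6·8 + 1), so t ≡ 7·1 = 7 ≡ 7 (mod 8).
    Then x = 32 + 39·7 = 305, valid modulo lcm(39, 8) = 312: x ≡ 305 (mod 312).
Verify: 305 mod 13 = 6 ✓, 305 mod 3 = 2 ✓, 305 mod 8 = 1 ✓.

x ≡ 305 (mod 312).


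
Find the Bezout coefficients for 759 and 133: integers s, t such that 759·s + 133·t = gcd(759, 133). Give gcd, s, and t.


Euclidean algorithm on (759, 133) — divide until remainder is 0:
  759 = 5 · 133 + 94
  133 = 1 · 94 + 39
  94 = 2 · 39 + 16
  39 = 2 · 16 + 7
  16 = 2 · 7 + 2
  7 = 3 · 2 + 1
  2 = 2 · 1 + 0
gcd(759, 133) = 1.
Track Bezout coefficients alongside the remainders: start with r₀ = 759 = a·1 + b·0 (s = 1, t = 0) and r₁ = 133 = a·0 + b·1 (s = 0, t = 1); each new remainder r_{k+1} = r_{k-1} − q_k·r_k inherits s_{k+1} = s_{k-1} − q_k·s_k, t_{k+1} = t_{k-1} − q_k·t_k, so r_k = a·s_k + b·t_k at every step:
  q = 5: r = 94, s = 1 − 5·0 = 1, t = 0 − 5·1 = -5  (check: 759·1 + 133·(-5) = 94)
  q = 1: r = 39, s = 0 − 1·1 = -1, t = 1 − 1·(-5) = 6  (check: 759·(-1) + 133·6 = 39)
  q = 2: r = 16, s = 1 − 2·(-1) = 3, t = -5 − 2·6 = -17  (check: 759·3 + 133·(-17) = 16)
  q = 2: r = 7, s = -1 − 2·3 = -7, t = 6 − 2·(-17) = 40  (check: 759·(-7) + 133·40 = 7)
  q = 2: r = 2, s = 3 − 2·(-7) = 17, t = -17 − 2·40 = -97  (check: 759·17 + 133·(-97) = 2)
  q = 3: r = 1, s = -7 − 3·17 = -58, t = 40 − 3·(-97) = 331  (check: 759·(-58) + 133·331 = 1)
The row with r = 1 (the gcd) gives the Bezout coefficients s = -58, t = 331.
Result: 759 · (-58) + 133 · (331) = 1.

gcd(759, 133) = 1; s = -58, t = 331 (check: 759·(-58) + 133·331 = 1).


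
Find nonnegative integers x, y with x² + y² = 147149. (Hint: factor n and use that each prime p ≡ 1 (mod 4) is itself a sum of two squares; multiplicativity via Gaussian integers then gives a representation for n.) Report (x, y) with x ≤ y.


Step 1: Factor n = 147149 = 37 · 41 · 97.
Step 2: Check the mod-4 condition on each prime factor: 37 ≡ 1 (mod 4), exponent 1; 41 ≡ 1 (mod 4), exponent 1; 97 ≡ 1 (mod 4), exponent 1.
All primes ≡ 3 (mod 4) appear to even exponent (or don't appear), so by the two-squares theorem n IS expressible as a sum of two squares.
Step 3: Build a representation. Here n = 37 · 41 · 97 is a product of primes ≡ 1 (mod 4). Each prime p ≡ 1 (mod 4) is itself a sum of two squares; find a² by testing p − a² for a perfect square:
  37: 37 − 1² = 36 = 6² ⇒ 37 = 1² + 6².
  41: 41 − 1² = 40, 41 − 2² = 37, 41 − 3² = 32, 41 − 4² = 25 = 5² ⇒ 41 = 4² + 5².
  97: 97 − 1² = 96, 97 − 2² = 93, 97 − 3² = 88, 97 − 4² = 81 = 9² ⇒ 97 = 4² + 9².
  Combine using the Brahmagupta–Fibonacci identity (a² + b²)(c² + d²) = (ac − bd)² + (ad + bc)² = (ac + bd)² + (ad − bc)²:
  37 · 41 = 1517: from (1² + 6²)(4² + 5²), take (1·4 − 6·5, 1·5 + 6·4) = (4 − 30, 5 + 24) = (-26, 29); dropping signs (only squares matter) gives (26, 29); check 26² + 29² = 676 + 841 = 1517 ✓.
  1517 · 97 = 147149: from (26² + 29²)(4² + 9²), take (26·4 − 29·9, 26·9 + 29·4) = (104 − 261, 234 + 116) = (-157, 350); dropping signs (only squares matter) gives (157, 350); check 157² + 350² = 24649 + 122500 = 147149 ✓.
Step 4: Order so x ≤ y and verify: 157² + 350² = 24649 + 122500 = 147149 = n. ✓

n = 147149 = 157² + 350² (one valid representation with x ≤ y).


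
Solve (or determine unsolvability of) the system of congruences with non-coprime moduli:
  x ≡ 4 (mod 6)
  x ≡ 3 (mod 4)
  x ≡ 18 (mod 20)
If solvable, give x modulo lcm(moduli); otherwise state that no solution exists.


Moduli 6, 4, 20 are not pairwise coprime, so CRT works modulo lcm(m_i) when all pairwise compatibility conditions hold.
Pairwise compatibility: gcd(m_i, m_j) must divide a_i - a_j for every pair.
Merge one congruence at a time:
  Start: x ≡ 4 (mod 6).
  Combine with x ≡ 3 (mod 4): gcd(6, 4) = 2, and 3 - 4 = -1 is NOT divisible by 2.
    ⇒ system is inconsistent (no integer solution).

No solution (the system is inconsistent).


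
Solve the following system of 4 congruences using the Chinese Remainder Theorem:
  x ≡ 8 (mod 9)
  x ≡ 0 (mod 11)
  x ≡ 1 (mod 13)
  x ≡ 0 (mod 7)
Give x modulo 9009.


Product of moduli M = 9 · 11 · 13 · 7 = 9009.
Merge one congruence at a time:
  Start: x ≡ 8 (mod 9).
  Combine with x ≡ 0 (mod 11); new modulus lcm = 99.
    Write x = 8 + 9·t and substitute into x ≡ 0 (mod 11): 9·t ≡ 0 − 8 = -8 (mod 11).
    Reduce coefficients mod 11: 9·t ≡ 3 (mod 11).
    The inverse of 9 mod 11 is 5 (since 9·5 = 45 = 4·11 + 1), so t ≡ 5·3 = 15 ≡ 4 (mod 11).
    Then x = 8 + 9·4 = 44, valid modulo lcm(9, 11) = 99: x ≡ 44 (mod 99).
  Combine with x ≡ 1 (mod 13); new modulus lcm = 1287.
    Write x = 44 + 99·t and substitute into x ≡ 1 (mod 13): 99·t ≡ 1 − 44 = -43 (mod 13).
    Reduce coefficients mod 13: 8·t ≡ 9 (mod 13).
    The inverse of 8 mod 13 is 5 (since 8·5 = 40 = 3·13 + 1), so t ≡ 5·9 = 45 ≡ 6 (mod 13).
    Then x = 44 + 99·6 = 638, valid modulo lcm(99, 13) = 1287: x ≡ 638 (mod 1287).
  Combine with x ≡ 0 (mod 7); new modulus lcm = 9009.
    Write x = 638 + 1287·t and substitute into x ≡ 0 (mod 7): 1287·t ≡ 0 − 638 = -638 (mod 7).
    Reduce coefficients mod 7: 6·t ≡ 6 (mod 7).
    The inverse of 6 mod 7 is 6 (since 6·6 = 36 = 5·7 + 1), so t ≡ 6·6 = 36 ≡ 1 (mod 7).
    Then x = 638 + 1287·1 = 1925, valid modulo lcm(1287, 7) = 9009: x ≡ 1925 (mod 9009).
Verify against each original: 1925 mod 9 = 8, 1925 mod 11 = 0, 1925 mod 13 = 1, 1925 mod 7 = 0.

x ≡ 1925 (mod 9009).


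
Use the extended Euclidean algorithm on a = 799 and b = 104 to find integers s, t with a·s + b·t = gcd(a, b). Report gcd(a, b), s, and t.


Euclidean algorithm on (799, 104) — divide until remainder is 0:
  799 = 7 · 104 + 71
  104 = 1 · 71 + 33
  71 = 2 · 33 + 5
  33 = 6 · 5 + 3
  5 = 1 · 3 + 2
  3 = 1 · 2 + 1
  2 = 2 · 1 + 0
gcd(799, 104) = 1.
Track Bezout coefficients alongside the remainders: start with r₀ = 799 = a·1 + b·0 (s = 1, t = 0) and r₁ = 104 = a·0 + b·1 (s = 0, t = 1); each new remainder r_{k+1} = r_{k-1} − q_k·r_k inherits s_{k+1} = s_{k-1} − q_k·s_k, t_{k+1} = t_{k-1} − q_k·t_k, so r_k = a·s_k + b·t_k at every step:
  q = 7: r = 71, s = 1 − 7·0 = 1, t = 0 − 7·1 = -7  (check: 799·1 + 104·(-7) = 71)
  q = 1: r = 33, s = 0 − 1·1 = -1, t = 1 − 1·(-7) = 8  (check: 799·(-1) + 104·8 = 33)
  q = 2: r = 5, s = 1 − 2·(-1) = 3, t = -7 − 2·8 = -23  (check: 799·3 + 104·(-23) = 5)
  q = 6: r = 3, s = -1 − 6·3 = -19, t = 8 − 6·(-23) = 146  (check: 799·(-19) + 104·146 = 3)
  q = 1: r = 2, s = 3 − 1·(-19) = 22, t = -23 − 1·146 = -169  (check: 799·22 + 104·(-169) = 2)
  q = 1: r = 1, s = -19 − 1·22 = -41, t = 146 − 1·(-169) = 315  (check: 799·(-41) + 104·315 = 1)
The row with r = 1 (the gcd) gives the Bezout coefficients s = -41, t = 315.
Result: 799 · (-41) + 104 · (315) = 1.

gcd(799, 104) = 1; s = -41, t = 315 (check: 799·(-41) + 104·315 = 1).


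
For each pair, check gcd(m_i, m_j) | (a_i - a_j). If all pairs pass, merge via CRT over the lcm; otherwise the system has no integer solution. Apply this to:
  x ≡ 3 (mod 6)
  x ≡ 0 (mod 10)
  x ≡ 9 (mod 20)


Moduli 6, 10, 20 are not pairwise coprime, so CRT works modulo lcm(m_i) when all pairwise compatibility conditions hold.
Pairwise compatibility: gcd(m_i, m_j) must divide a_i - a_j for every pair.
Merge one congruence at a time:
  Start: x ≡ 3 (mod 6).
  Combine with x ≡ 0 (mod 10): gcd(6, 10) = 2, and 0 - 3 = -3 is NOT divisible by 2.
    ⇒ system is inconsistent (no integer solution).

No solution (the system is inconsistent).


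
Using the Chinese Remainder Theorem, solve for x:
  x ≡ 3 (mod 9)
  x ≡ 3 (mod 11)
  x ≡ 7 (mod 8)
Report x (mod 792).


Moduli 9, 11, 8 are pairwise coprime; by CRT there is a unique solution modulo M = 9 · 11 · 8 = 792.
Solve pairwise, accumulating the modulus:
  Start with x ≡ 3 (mod 9).
  Combine with x ≡ 3 (mod 11): since gcd(9, 11) = 1, we get a unique residue mod 99.
    Write x = 3 + 9·t and substitute into x ≡ 3 (mod 11): 9·t ≡ 3 − 3 = 0 (mod 11).
    The inverse of 9 mod 11 is 5 (since 9·5 = 45 = 4·11 + 1), so t ≡ 5·0 = 0 ≡ 0 (mod 11).
    Then x = 3 + 9·0 = 3, valid modulo lcm(9, 11) = 99: x ≡ 3 (mod 99).
  Combine with x ≡ 7 (mod 8): since gcd(99, 8) = 1, we get a unique residue mod 792.
    Write x = 3 + 99·t and substitute into x ≡ 7 (mod 8): 99·t ≡ 7 − 3 = 4 (mod 8).
    Reduce coefficients mod 8: 3·t ≡ 4 (mod 8).
    The inverse of 3 mod 8 is 3 (since 3·3 = 9 = 1·8 + 1), so t ≡ 3·4 = 12 ≡ 4 (mod 8).
    Then x = 3 + 99·4 = 399, valid modulo lcm(99, 8) = 792: x ≡ 399 (mod 792).
Verify: 399 mod 9 = 3 ✓, 399 mod 11 = 3 ✓, 399 mod 8 = 7 ✓.

x ≡ 399 (mod 792).


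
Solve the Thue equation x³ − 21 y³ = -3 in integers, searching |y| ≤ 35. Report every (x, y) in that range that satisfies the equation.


The equation is x³ - 21y³ = -3. For fixed y, x³ = 21·y³ − 3, so a solution requires the RHS to be a perfect cube.
Strategy: iterate y from -35 to 35, compute RHS = 21·y³ − 3, and check whether it is a (positive or negative) perfect cube.
Check small values of y:
  y = 0: RHS = -3 is not a perfect cube.
  y = 1: RHS = 18 is not a perfect cube.
  y = -1: RHS = -24 is not a perfect cube.
  y = 2: RHS = 165 is not a perfect cube.
  y = -2: RHS = -171 is not a perfect cube.
  y = 3: RHS = 564 is not a perfect cube.
  y = -3: RHS = -570 is not a perfect cube.
Continuing the search up to |y| = 35 finds no solutions either.
No (x, y) in the scanned range satisfies the equation.

No integer solutions with |y| ≤ 35.


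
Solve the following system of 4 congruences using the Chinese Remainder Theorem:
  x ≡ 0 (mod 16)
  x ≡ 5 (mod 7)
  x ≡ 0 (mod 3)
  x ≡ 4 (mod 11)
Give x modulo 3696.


Product of moduli M = 16 · 7 · 3 · 11 = 3696.
Merge one congruence at a time:
  Start: x ≡ 0 (mod 16).
  Combine with x ≡ 5 (mod 7); new modulus lcm = 112.
    Write x = 0 + 16·t and substitute into x ≡ 5 (mod 7): 16·t ≡ 5 − 0 = 5 (mod 7).
    Reduce coefficients mod 7: 2·t ≡ 5 (mod 7).
    The inverse of 2 mod 7 is 4 (since 2·4 = 8 = 1·7 + 1), so t ≡ 4·5 = 20 ≡ 6 (mod 7).
    Then x = 0 + 16·6 = 96, valid modulo lcm(16, 7) = 112: x ≡ 96 (mod 112).
  Combine with x ≡ 0 (mod 3); new modulus lcm = 336.
    Write x = 96 + 112·t and substitute into x ≡ 0 (mod 3): 112·t ≡ 0 − 96 = -96 (mod 3).
    Reduce coefficients mod 3: 1·t ≡ 0 (mod 3).
    So t ≡ 0 (mod 3).
    Then x = 96 + 112·0 = 96, valid modulo lcm(112, 3) = 336: x ≡ 96 (mod 336).
  Combine with x ≡ 4 (mod 11); new modulus lcm = 3696.
    Write x = 96 + 336·t and substitute into x ≡ 4 (mod 11): 336·t ≡ 4 − 96 = -92 (mod 11).
    Reduce coefficients mod 11: 6·t ≡ 7 (mod 11).
    The inverse of 6 mod 11 is 2 (since 6·2 = 12 = 1·11 + 1), so t ≡ 2·7 = 14 ≡ 3 (mod 11).
    Then x = 96 + 336·3 = 1104, valid modulo lcm(336, 11) = 3696: x ≡ 1104 (mod 3696).
Verify against each original: 1104 mod 16 = 0, 1104 mod 7 = 5, 1104 mod 3 = 0, 1104 mod 11 = 4.

x ≡ 1104 (mod 3696).


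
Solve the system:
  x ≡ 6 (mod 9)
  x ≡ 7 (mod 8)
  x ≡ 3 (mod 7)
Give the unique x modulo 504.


Moduli 9, 8, 7 are pairwise coprime; by CRT there is a unique solution modulo M = 9 · 8 · 7 = 504.
Solve pairwise, accumulating the modulus:
  Start with x ≡ 6 (mod 9).
  Combine with x ≡ 7 (mod 8): since gcd(9, 8) = 1, we get a unique residue mod 72.
    Write x = 6 + 9·t and substitute into x ≡ 7 (mod 8): 9·t ≡ 7 − 6 = 1 (mod 8).
    Reduce coefficients mod 8: 1·t ≡ 1 (mod 8).
    So t ≡ 1 (mod 8).
    Then x = 6 + 9·1 = 15, valid modulo lcm(9, 8) = 72: x ≡ 15 (mod 72).
  Combine with x ≡ 3 (mod 7): since gcd(72, 7) = 1, we get a unique residue mod 504.
    Write x = 15 + 72·t and substitute into x ≡ 3 (mod 7): 72·t ≡ 3 − 15 = -12 (mod 7).
    Reduce coefficients mod 7: 2·t ≡ 2 (mod 7).
    The inverse of 2 mod 7 is 4 (since 2·4 = 8 = 1·7 + 1), so t ≡ 4·2 = 8 ≡ 1 (mod 7).
    Then x = 15 + 72·1 = 87, valid modulo lcm(72, 7) = 504: x ≡ 87 (mod 504).
Verify: 87 mod 9 = 6 ✓, 87 mod 8 = 7 ✓, 87 mod 7 = 3 ✓.

x ≡ 87 (mod 504).


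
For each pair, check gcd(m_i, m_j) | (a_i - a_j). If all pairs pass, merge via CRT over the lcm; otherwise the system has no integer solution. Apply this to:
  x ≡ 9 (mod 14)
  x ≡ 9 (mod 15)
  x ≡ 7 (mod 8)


Moduli 14, 15, 8 are not pairwise coprime, so CRT works modulo lcm(m_i) when all pairwise compatibility conditions hold.
Pairwise compatibility: gcd(m_i, m_j) must divide a_i - a_j for every pair.
Merge one congruence at a time:
  Start: x ≡ 9 (mod 14).
  Combine with x ≡ 9 (mod 15): gcd(14, 15) = 1; 9 - 9 = 0, which IS divisible by 1, so compatible.
    Write x = 9 + 14·t and substitute into x ≡ 9 (mod 15): 14·t ≡ 9 − 9 = 0 (mod 15).
    The inverse of 14 mod 15 is 14 (since 14·14 = 196 = 13·15 + 1), so t ≡ 14·0 = 0 ≡ 0 (mod 15).
    Then x = 9 + 14·0 = 9, valid modulo lcm(14, 15) = 210: x ≡ 9 (mod 210).
  Combine with x ≡ 7 (mod 8): gcd(210, 8) = 2; 7 - 9 = -2, which IS divisible by 2, so compatible.
    Write x = 9 + 210·t and substitute into x ≡ 7 (mod 8): 210·t ≡ 7 − 9 = -2 (mod 8).
    Divide the congruence (and modulus) by g = 2: 105·t ≡ -1 (mod 4).
    Reduce coefficients mod 4: 1·t ≡ 3 (mod 4).
    So t ≡ 3 (mod 4).
    Then x = 9 + 210·3 = 639, valid modulo lcm(210, 8) = 840: x ≡ 639 (mod 840).
Verify: 639 mod 14 = 9, 639 mod 15 = 9, 639 mod 8 = 7.

x ≡ 639 (mod 840).


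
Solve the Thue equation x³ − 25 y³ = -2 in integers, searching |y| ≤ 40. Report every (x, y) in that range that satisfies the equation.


The equation is x³ - 25y³ = -2. For fixed y, x³ = 25·y³ − 2, so a solution requires the RHS to be a perfect cube.
Strategy: iterate y from -40 to 40, compute RHS = 25·y³ − 2, and check whether it is a (positive or negative) perfect cube.
Check small values of y:
  y = 0: RHS = -2 is not a perfect cube.
  y = 1: RHS = 23 is not a perfect cube.
  y = -1: RHS = -27 = (-3)³ ⇒ x = -3 works.
  y = 2: RHS = 198 is not a perfect cube.
  y = -2: RHS = -202 is not a perfect cube.
  y = 3: RHS = 673 is not a perfect cube.
  y = -3: RHS = -677 is not a perfect cube.
Continuing the search up to |y| = 40 finds no further solutions beyond those listed.
Collected solutions: (-3, -1).

Solutions (with |y| ≤ 40): (-3, -1).


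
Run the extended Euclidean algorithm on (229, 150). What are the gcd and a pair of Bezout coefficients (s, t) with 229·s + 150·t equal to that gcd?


Euclidean algorithm on (229, 150) — divide until remainder is 0:
  229 = 1 · 150 + 79
  150 = 1 · 79 + 71
  79 = 1 · 71 + 8
  71 = 8 · 8 + 7
  8 = 1 · 7 + 1
  7 = 7 · 1 + 0
gcd(229, 150) = 1.
Track Bezout coefficients alongside the remainders: start with r₀ = 229 = a·1 + b·0 (s = 1, t = 0) and r₁ = 150 = a·0 + b·1 (s = 0, t = 1); each new remainder r_{k+1} = r_{k-1} − q_k·r_k inherits s_{k+1} = s_{k-1} − q_k·s_k, t_{k+1} = t_{k-1} − q_k·t_k, so r_k = a·s_k + b·t_k at every step:
  q = 1: r = 79, s = 1 − 1·0 = 1, t = 0 − 1·1 = -1  (check: 229·1 + 150·(-1) = 79)
  q = 1: r = 71, s = 0 − 1·1 = -1, t = 1 − 1·(-1) = 2  (check: 229·(-1) + 150·2 = 71)
  q = 1: r = 8, s = 1 − 1·(-1) = 2, t = -1 − 1·2 = -3  (check: 229·2 + 150·(-3) = 8)
  q = 8: r = 7, s = -1 − 8·2 = -17, t = 2 − 8·(-3) = 26  (check: 229·(-17) + 150·26 = 7)
  q = 1: r = 1, s = 2 − 1·(-17) = 19, t = -3 − 1·26 = -29  (check: 229·19 + 150·(-29) = 1)
The row with r = 1 (the gcd) gives the Bezout coefficients s = 19, t = -29.
Result: 229 · (19) + 150 · (-29) = 1.

gcd(229, 150) = 1; s = 19, t = -29 (check: 229·19 + 150·(-29) = 1).


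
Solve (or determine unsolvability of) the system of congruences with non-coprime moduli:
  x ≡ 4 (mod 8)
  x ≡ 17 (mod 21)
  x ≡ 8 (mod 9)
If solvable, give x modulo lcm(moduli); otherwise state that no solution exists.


Moduli 8, 21, 9 are not pairwise coprime, so CRT works modulo lcm(m_i) when all pairwise compatibility conditions hold.
Pairwise compatibility: gcd(m_i, m_j) must divide a_i - a_j for every pair.
Merge one congruence at a time:
  Start: x ≡ 4 (mod 8).
  Combine with x ≡ 17 (mod 21): gcd(8, 21) = 1; 17 - 4 = 13, which IS divisible by 1, so compatible.
    Write x = 4 + 8·t and substitute into x ≡ 17 (mod 21): 8·t ≡ 17 − 4 = 13 (mod 21).
    The inverse of 8 mod 21 is 8 (since 8·8 = 64 = 3·21 + 1), so t ≡ 8·13 = 104 ≡ 20 (mod 21).
    Then x = 4 + 8·20 = 164, valid modulo lcm(8, 21) = 168: x ≡ 164 (mod 168).
  Combine with x ≡ 8 (mod 9): gcd(168, 9) = 3; 8 - 164 = -156, which IS divisible by 3, so compatible.
    Write x = 164 + 168·t and substitute into x ≡ 8 (mod 9): 168·t ≡ 8 − 164 = -156 (mod 9).
    Divide the congruence (and modulus) by g = 3: 56·t ≡ -52 (mod 3).
    Reduce coefficients mod 3: 2·t ≡ 2 (mod 3).
    The inverse of 2 mod 3 is 2 (since 2·2 = 4 = 1·3 + 1), so t ≡ 2·2 = 4 ≡ 1 (mod 3).
    Then x = 164 + 168·1 = 332, valid modulo lcm(168, 9) = 504: x ≡ 332 (mod 504).
Verify: 332 mod 8 = 4, 332 mod 21 = 17, 332 mod 9 = 8.

x ≡ 332 (mod 504).


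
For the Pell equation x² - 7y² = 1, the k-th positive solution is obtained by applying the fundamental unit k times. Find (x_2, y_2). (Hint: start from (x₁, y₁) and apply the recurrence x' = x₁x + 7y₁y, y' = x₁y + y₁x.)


Step 1: Find the fundamental solution (x₁, y₁) of x² - 7y² = 1.
  Expand √7 as a continued fraction. a₀ = ⌊√7⌋ = 2; iterate m_{k+1} = d_k·a_k − m_k, d_{k+1} = (7 − m_{k+1}²)/d_k, a_{k+1} = ⌊(a₀ + m_{k+1})/d_{k+1}⌋ (starting m₀ = 0, d₀ = 1), with convergents p_k = a_k·p_{k-1} + p_{k-2}, q_k = a_k·q_{k-1} + q_{k-2} (p₋₁ = 1, q₋₁ = 0):
  k = 0: a₀ = 2; p₀/q₀ = 2/1; p₀² − 7·q₀² = 4 − 7 = -3.
  k = 1: m = 2, d = 3, a = ⌊(2 + 2)/3⌋ = 1; p/q = (1·2 + 1)/(1·1 + 0) = 3/1; p² − 7·q² = 9 − 7 = 2.
  k = 2: m = 1, d = 2, a = ⌊(2 + 1)/2⌋ = 1; p/q = (1·3 + 2)/(1·1 + 1) = 5/2; p² − 7·q² = 25 − 28 = -3.
  k = 3: m = 1, d = 3, a = ⌊(2 + 1)/3⌋ = 1; p/q = (1·5 + 3)/(1·2 + 1) = 8/3; p² − 7·q² = 64 − 63 = 1.
  The first convergent with p² − 7·q² = 1 gives the fundamental solution (x₁, y₁) = (8, 3).
Step 2: Apply the recurrence (x_{n+1}, y_{n+1}) = (x₁x_n + 7y₁y_n, x₁y_n + y₁x_n) repeatedly.
  From (x_1, y_1) = (8, 3): x_2 = 8·8 + 7·3·3 = 127; y_2 = 8·3 + 3·8 = 48.
Step 3: Verify x_2² - 7·y_2² = 16129 - 16128 = 1 (should be 1). ✓

(x_1, y_1) = (8, 3); (x_2, y_2) = (127, 48).


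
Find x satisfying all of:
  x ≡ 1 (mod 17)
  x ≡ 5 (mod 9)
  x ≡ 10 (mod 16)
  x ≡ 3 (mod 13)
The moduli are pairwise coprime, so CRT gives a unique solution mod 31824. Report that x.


Product of moduli M = 17 · 9 · 16 · 13 = 31824.
Merge one congruence at a time:
  Start: x ≡ 1 (mod 17).
  Combine with x ≡ 5 (mod 9); new modulus lcm = 153.
    Write x = 1 + 17·t and substitute into x ≡ 5 (mod 9): 17·t ≡ 5 − 1 = 4 (mod 9).
    Reduce coefficients mod 9: 8·t ≡ 4 (mod 9).
    The inverse of 8 mod 9 is 8 (since 8·8 = 64 = 7·9 + 1), so t ≡ 8·4 = 32 ≡ 5 (mod 9).
    Then x = 1 + 17·5 = 86, valid modulo lcm(17, 9) = 153: x ≡ 86 (mod 153).
  Combine with x ≡ 10 (mod 16); new modulus lcm = 2448.
    Write x = 86 + 153·t and substitute into x ≡ 10 (mod 16): 153·t ≡ 10 − 86 = -76 (mod 16).
    Reduce coefficients mod 16: 9·t ≡ 4 (mod 16).
    The inverse of 9 mod 16 is 9 (since 9·9 = 81 = 5·16 + 1), so t ≡ 9·4 = 36 ≡ 4 (mod 16).
    Then x = 86 + 153·4 = 698, valid modulo lcm(153, 16) = 2448: x ≡ 698 (mod 2448).
  Combine with x ≡ 3 (mod 13); new modulus lcm = 31824.
    Write x = 698 + 2448·t and substitute into x ≡ 3 (mod 13): 2448·t ≡ 3 − 698 = -695 (mod 13).
    Reduce coefficients mod 13: 4·t ≡ 7 (mod 13).
    The inverse of 4 mod 13 is 10 (since 4·10 = 40 = 3·13 + 1), so t ≡ 10·7 = 70 ≡ 5 (mod 13).
    Then x = 698 + 2448·5 = 12938, valid modulo lcm(2448, 13) = 31824: x ≡ 12938 (mod 31824).
Verify against each original: 12938 mod 17 = 1, 12938 mod 9 = 5, 12938 mod 16 = 10, 12938 mod 13 = 3.

x ≡ 12938 (mod 31824).


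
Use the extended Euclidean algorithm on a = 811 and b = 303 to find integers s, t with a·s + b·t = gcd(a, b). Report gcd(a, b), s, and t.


Euclidean algorithm on (811, 303) — divide until remainder is 0:
  811 = 2 · 303 + 205
  303 = 1 · 205 + 98
  205 = 2 · 98 + 9
  98 = 10 · 9 + 8
  9 = 1 · 8 + 1
  8 = 8 · 1 + 0
gcd(811, 303) = 1.
Track Bezout coefficients alongside the remainders: start with r₀ = 811 = a·1 + b·0 (s = 1, t = 0) and r₁ = 303 = a·0 + b·1 (s = 0, t = 1); each new remainder r_{k+1} = r_{k-1} − q_k·r_k inherits s_{k+1} = s_{k-1} − q_k·s_k, t_{k+1} = t_{k-1} − q_k·t_k, so r_k = a·s_k + b·t_k at every step:
  q = 2: r = 205, s = 1 − 2·0 = 1, t = 0 − 2·1 = -2  (check: 811·1 + 303·(-2) = 205)
  q = 1: r = 98, s = 0 − 1·1 = -1, t = 1 − 1·(-2) = 3  (check: 811·(-1) + 303·3 = 98)
  q = 2: r = 9, s = 1 − 2·(-1) = 3, t = -2 − 2·3 = -8  (check: 811·3 + 303·(-8) = 9)
  q = 10: r = 8, s = -1 − 10·3 = -31, t = 3 − 10·(-8) = 83  (check: 811·(-31) + 303·83 = 8)
  q = 1: r = 1, s = 3 − 1·(-31) = 34, t = -8 − 1·83 = -91  (check: 811·34 + 303·(-91) = 1)
The row with r = 1 (the gcd) gives the Bezout coefficients s = 34, t = -91.
Result: 811 · (34) + 303 · (-91) = 1.

gcd(811, 303) = 1; s = 34, t = -91 (check: 811·34 + 303·(-91) = 1).


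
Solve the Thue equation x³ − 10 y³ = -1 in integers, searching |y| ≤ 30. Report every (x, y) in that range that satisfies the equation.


The equation is x³ - 10y³ = -1. For fixed y, x³ = 10·y³ − 1, so a solution requires the RHS to be a perfect cube.
Strategy: iterate y from -30 to 30, compute RHS = 10·y³ − 1, and check whether it is a (positive or negative) perfect cube.
Check small values of y:
  y = 0: RHS = -1 = (-1)³ ⇒ x = -1 works.
  y = 1: RHS = 9 is not a perfect cube.
  y = -1: RHS = -11 is not a perfect cube.
  y = 2: RHS = 79 is not a perfect cube.
  y = -2: RHS = -81 is not a perfect cube.
  y = 3: RHS = 269 is not a perfect cube.
  y = -3: RHS = -271 is not a perfect cube.
Continuing the search up to |y| = 30 finds no further solutions beyond those listed.
Collected solutions: (-1, 0).

Solutions (with |y| ≤ 30): (-1, 0).


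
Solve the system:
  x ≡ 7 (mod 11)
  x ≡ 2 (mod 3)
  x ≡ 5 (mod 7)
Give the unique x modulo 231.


Moduli 11, 3, 7 are pairwise coprime; by CRT there is a unique solution modulo M = 11 · 3 · 7 = 231.
Solve pairwise, accumulating the modulus:
  Start with x ≡ 7 (mod 11).
  Combine with x ≡ 2 (mod 3): since gcd(11, 3) = 1, we get a unique residue mod 33.
    Write x = 7 + 11·t and substitute into x ≡ 2 (mod 3): 11·t ≡ 2 − 7 = -5 (mod 3).
    Reduce coefficients mod 3: 2·t ≡ 1 (mod 3).
    The inverse of 2 mod 3 is 2 (since 2·2 = 4 = 1·3 + 1), so t ≡ 2·1 = 2 ≡ 2 (mod 3).
    Then x = 7 + 11·2 = 29, valid modulo lcm(11, 3) = 33: x ≡ 29 (mod 33).
  Combine with x ≡ 5 (mod 7): since gcd(33, 7) = 1, we get a unique residue mod 231.
    Write x = 29 + 33·t and substitute into x ≡ 5 (mod 7): 33·t ≡ 5 − 29 = -24 (mod 7).
    Reduce coefficients mod 7: 5·t ≡ 4 (mod 7).
    The inverse of 5 mod 7 is 3 (since 5·3 = 15 = 2·7 + 1), so t ≡ 3·4 = 12 ≡ 5 (mod 7).
    Then x = 29 + 33·5 = 194, valid modulo lcm(33, 7) = 231: x ≡ 194 (mod 231).
Verify: 194 mod 11 = 7 ✓, 194 mod 3 = 2 ✓, 194 mod 7 = 5 ✓.

x ≡ 194 (mod 231).


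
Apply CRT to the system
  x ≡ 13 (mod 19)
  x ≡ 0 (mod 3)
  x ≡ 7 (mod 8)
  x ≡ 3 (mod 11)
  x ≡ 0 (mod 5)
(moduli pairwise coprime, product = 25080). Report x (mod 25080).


Product of moduli M = 19 · 3 · 8 · 11 · 5 = 25080.
Merge one congruence at a time:
  Start: x ≡ 13 (mod 19).
  Combine with x ≡ 0 (mod 3); new modulus lcm = 57.
    Write x = 13 + 19·t and substitute into x ≡ 0 (mod 3): 19·t ≡ 0 − 13 = -13 (mod 3).
    Reduce coefficients mod 3: 1·t ≡ 2 (mod 3).
    So t ≡ 2 (mod 3).
    Then x = 13 + 19·2 = 51, valid modulo lcm(19, 3) = 57: x ≡ 51 (mod 57).
  Combine with x ≡ 7 (mod 8); new modulus lcm = 456.
    Write x = 51 + 57·t and substitute into x ≡ 7 (mod 8): 57·t ≡ 7 − 51 = -44 (mod 8).
    Reduce coefficients mod 8: 1·t ≡ 4 (mod 8).
    So t ≡ 4 (mod 8).
    Then x = 51 + 57·4 = 279, valid modulo lcm(57, 8) = 456: x ≡ 279 (mod 456).
  Combine with x ≡ 3 (mod 11); new modulus lcm = 5016.
    Write x = 279 + 456·t and substitute into x ≡ 3 (mod 11): 456·t ≡ 3 − 279 = -276 (mod 11).
    Reduce coefficients mod 11: 5·t ≡ 10 (mod 11).
    The inverse of 5 mod 11 is 9 (since 5·9 = 45 = 4·11 + 1), so t ≡ 9·10 = 90 ≡ 2 (mod 11).
    Then x = 279 + 456·2 = 1191, valid modulo lcm(456, 11) = 5016: x ≡ 1191 (mod 5016).
  Combine with x ≡ 0 (mod 5); new modulus lcm = 25080.
    Write x = 1191 + 5016·t and substitute into x ≡ 0 (mod 5): 5016·t ≡ 0 − 1191 = -1191 (mod 5).
    Reduce coefficients mod 5: 1·t ≡ 4 (mod 5).
    So t ≡ 4 (mod 5).
    Then x = 1191 + 5016·4 = 21255, valid modulo lcm(5016, 5) = 25080: x ≡ 21255 (mod 25080).
Verify against each original: 21255 mod 19 = 13, 21255 mod 3 = 0, 21255 mod 8 = 7, 21255 mod 11 = 3, 21255 mod 5 = 0.

x ≡ 21255 (mod 25080).


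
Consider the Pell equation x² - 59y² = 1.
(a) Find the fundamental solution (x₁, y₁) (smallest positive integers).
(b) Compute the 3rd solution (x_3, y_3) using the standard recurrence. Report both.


Step 1: Find the fundamental solution (x₁, y₁) of x² - 59y² = 1.
  Expand √59 as a continued fraction. a₀ = ⌊√59⌋ = 7; iterate m_{k+1} = d_k·a_k − m_k, d_{k+1} = (59 − m_{k+1}²)/d_k, a_{k+1} = ⌊(a₀ + m_{k+1})/d_{k+1}⌋ (starting m₀ = 0, d₀ = 1), with convergents p_k = a_k·p_{k-1} + p_{k-2}, q_k = a_k·q_{k-1} + q_{k-2} (p₋₁ = 1, q₋₁ = 0):
  k = 0: a₀ = 7; p₀/q₀ = 7/1; p₀² − 59·q₀² = 49 − 59 = -10.
  k = 1: m = 7, d = 10, a = ⌊(7 + 7)/10⌋ = 1; p/q = (1·7 + 1)/(1·1 + 0) = 8/1; p² − 59·q² = 64 − 59 = 5.
  k = 2: m = 3, d = 5, a = ⌊(7 + 3)/5⌋ = 2; p/q = (2·8 + 7)/(2·1 + 1) = 23/3; p² − 59·q² = 529 − 531 = -2.
  k = 3: m = 7, d = 2, a = ⌊(7 + 7)/2⌋ = 7; p/q = (7·23 + 8)/(7·3 + 1) = 169/22; p² − 59·q² = 28561 − 28556 = 5.
  k = 4: m = 7, d = 5, a = ⌊(7 + 7)/5⌋ = 2; p/q = (2·169 + 23)/(2·22 + 3) = 361/47; p² − 59·q² = 130321 − 130331 = -10.
  k = 5: m = 3, d = 10, a = ⌊(7 + 3)/10⌋ = 1; p/q = (1·361 + 169)/(1·47 + 22) = 530/69; p² − 59·q² = 280900 − 280899 = 1.
  The first convergent with p² − 59·q² = 1 gives the fundamental solution (x₁, y₁) = (530, 69).
Step 2: Apply the recurrence (x_{n+1}, y_{n+1}) = (x₁x_n + 59y₁y_n, x₁y_n + y₁x_n) repeatedly.
  From (x_1, y_1) = (530, 69): x_2 = 530·530 + 59·69·69 = 561799; y_2 = 530·69 + 69·530 = 73140.
  From (x_2, y_2) = (561799, 73140): x_3 = 530·561799 + 59·69·73140 = 595506410; y_3 = 530·73140 + 69·561799 = 77528331.
Step 3: Verify x_3² - 59·y_3² = 354627884351088100 - 354627884351088099 = 1 (should be 1). ✓

(x_1, y_1) = (530, 69); (x_3, y_3) = (595506410, 77528331).


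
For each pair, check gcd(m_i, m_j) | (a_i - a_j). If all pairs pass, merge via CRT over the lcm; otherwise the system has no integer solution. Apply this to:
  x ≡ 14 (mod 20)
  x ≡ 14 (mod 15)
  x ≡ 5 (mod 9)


Moduli 20, 15, 9 are not pairwise coprime, so CRT works modulo lcm(m_i) when all pairwise compatibility conditions hold.
Pairwise compatibility: gcd(m_i, m_j) must divide a_i - a_j for every pair.
Merge one congruence at a time:
  Start: x ≡ 14 (mod 20).
  Combine with x ≡ 14 (mod 15): gcd(20, 15) = 5; 14 - 14 = 0, which IS divisible by 5, so compatible.
    Write x = 14 + 20·t and substitute into x ≡ 14 (mod 15): 20·t ≡ 14 − 14 = 0 (mod 15).
    Divide the congruence (and modulus) by g = 5: 4·t ≡ 0 (mod 3).
    Reduce coefficients mod 3: 1·t ≡ 0 (mod 3).
    So t ≡ 0 (mod 3).
    Then x = 14 + 20·0 = 14, valid modulo lcm(20, 15) = 60: x ≡ 14 (mod 60).
  Combine with x ≡ 5 (mod 9): gcd(60, 9) = 3; 5 - 14 = -9, which IS divisible by 3, so compatible.
    Write x = 14 + 60·t and substitute into x ≡ 5 (mod 9): 60·t ≡ 5 − 14 = -9 (mod 9).
    Divide the congruence (and modulus) by g = 3: 20·t ≡ -3 (mod 3).
    Reduce coefficients mod 3: 2·t ≡ 0 (mod 3).
    The inverse of 2 mod 3 is 2 (since 2·2 = 4 = 1·3 + 1), so t ≡ 2·0 = 0 ≡ 0 (mod 3).
    Then x = 14 + 60·0 = 14, valid modulo lcm(60, 9) = 180: x ≡ 14 (mod 180).
Verify: 14 mod 20 = 14, 14 mod 15 = 14, 14 mod 9 = 5.

x ≡ 14 (mod 180).
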